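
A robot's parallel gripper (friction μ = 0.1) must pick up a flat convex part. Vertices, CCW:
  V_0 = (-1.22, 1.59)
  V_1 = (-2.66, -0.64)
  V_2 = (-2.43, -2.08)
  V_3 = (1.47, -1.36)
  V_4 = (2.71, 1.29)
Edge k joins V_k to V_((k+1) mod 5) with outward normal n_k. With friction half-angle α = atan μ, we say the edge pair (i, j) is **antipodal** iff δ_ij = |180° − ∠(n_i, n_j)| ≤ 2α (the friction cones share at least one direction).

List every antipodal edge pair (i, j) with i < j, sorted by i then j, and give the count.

α = atan 0.1 = 5.71°;  2α = 11.42°
n_0 = (-0.8401, +0.5425)
n_1 = (-0.9875, -0.1577)
n_2 = (+0.1815, -0.9834)
n_3 = (+0.9057, -0.4238)
n_4 = (+0.0761, +0.9971)
  (0,1): δ = 138.07°  ·
  (0,2): δ = 46.69°  ·
  (0,3): δ = 7.78°  ✓
  (0,4): δ = 118.49°  ·
  (1,2): δ = 88.61°  ·
  (1,3): δ = 34.15°  ·
  (1,4): δ = 76.56°  ·
  (2,3): δ = 125.54°  ·
  (2,4): δ = 14.83°  ·
  (3,4): δ = 69.29°  ·
antipodal pairs: 1

count = 1; pairs: (0,3)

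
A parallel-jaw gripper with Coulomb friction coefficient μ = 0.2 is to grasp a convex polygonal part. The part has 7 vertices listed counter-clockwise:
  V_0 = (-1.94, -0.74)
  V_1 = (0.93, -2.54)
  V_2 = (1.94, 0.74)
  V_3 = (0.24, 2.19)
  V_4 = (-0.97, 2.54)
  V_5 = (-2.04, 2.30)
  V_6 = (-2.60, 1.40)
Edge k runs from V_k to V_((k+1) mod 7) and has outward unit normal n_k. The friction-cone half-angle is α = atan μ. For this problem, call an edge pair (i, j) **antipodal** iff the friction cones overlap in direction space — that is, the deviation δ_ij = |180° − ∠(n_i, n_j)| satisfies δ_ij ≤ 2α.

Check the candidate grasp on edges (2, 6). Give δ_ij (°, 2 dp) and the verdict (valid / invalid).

α = atan 0.2 = 11.31°;  2α = 22.62°
edge 2: e_2 = (-1.70, +1.45);  n_2 = (+0.6489, +0.7608)
edge 6: e_6 = (+0.66, -2.14);  n_6 = (-0.9556, -0.2947)
∠(n_2, n_6) = 147.60°
δ = |180° − 147.60°| = 32.40°
32.40° > 2α = 22.62°  →  invalid

δ = 32.40°, invalid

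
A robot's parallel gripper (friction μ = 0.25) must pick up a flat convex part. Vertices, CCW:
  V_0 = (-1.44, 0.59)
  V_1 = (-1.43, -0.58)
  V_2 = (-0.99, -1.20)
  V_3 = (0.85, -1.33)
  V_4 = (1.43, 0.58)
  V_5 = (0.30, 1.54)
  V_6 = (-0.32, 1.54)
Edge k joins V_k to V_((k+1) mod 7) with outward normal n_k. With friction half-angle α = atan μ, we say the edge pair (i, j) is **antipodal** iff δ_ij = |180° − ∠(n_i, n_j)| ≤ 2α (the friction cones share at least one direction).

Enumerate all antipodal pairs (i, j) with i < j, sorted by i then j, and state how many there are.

count = 3; pairs: (0,3), (1,4), (2,5)

α = atan 0.25 = 14.04°;  2α = 28.07°
n_0 = (-1.0000, -0.0085)
n_1 = (-0.8155, -0.5787)
n_2 = (-0.0705, -0.9975)
n_3 = (+0.9569, -0.2906)
n_4 = (+0.6475, +0.7621)
n_5 = (+0.0000, +1.0000)
n_6 = (-0.6469, +0.7626)
  (0,1): δ = 145.13°  ·
  (0,2): δ = 94.53°  ·
  (0,3): δ = 17.38°  ✓
  (0,4): δ = 49.16°  ·
  (0,5): δ = 89.51°  ·
  (0,6): δ = 129.82°  ·
  (1,2): δ = 129.40°  ·
  (1,3): δ = 52.25°  ·
  (1,4): δ = 14.29°  ✓
  (1,5): δ = 54.64°  ·
  (1,6): δ = 94.94°  ·
  (2,3): δ = 102.85°  ·
  (2,4): δ = 36.31°  ·
  (2,5): δ = 4.04°  ✓
  (2,6): δ = 44.35°  ·
  (3,4): δ = 113.46°  ·
  (3,5): δ = 73.11°  ·
  (3,6): δ = 32.80°  ·
  (4,5): δ = 139.65°  ·
  (4,6): δ = 99.35°  ·
  (5,6): δ = 139.69°  ·
antipodal pairs: 3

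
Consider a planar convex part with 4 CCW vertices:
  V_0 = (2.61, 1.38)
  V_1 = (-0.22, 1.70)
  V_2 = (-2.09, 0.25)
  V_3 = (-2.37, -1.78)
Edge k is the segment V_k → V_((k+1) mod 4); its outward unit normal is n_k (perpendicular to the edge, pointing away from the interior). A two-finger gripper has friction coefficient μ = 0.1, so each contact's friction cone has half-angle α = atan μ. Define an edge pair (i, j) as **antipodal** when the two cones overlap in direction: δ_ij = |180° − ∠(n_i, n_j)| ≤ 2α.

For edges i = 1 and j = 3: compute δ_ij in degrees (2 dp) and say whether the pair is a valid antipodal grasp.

α = atan 0.1 = 5.71°;  2α = 11.42°
edge 1: e_1 = (-1.87, -1.45);  n_1 = (-0.6128, +0.7903)
edge 3: e_3 = (+4.98, +3.16);  n_3 = (+0.5358, -0.8444)
∠(n_1, n_3) = 174.61°
δ = |180° − 174.61°| = 5.39°
5.39° ≤ 2α = 11.42°  →  valid

δ = 5.39°, valid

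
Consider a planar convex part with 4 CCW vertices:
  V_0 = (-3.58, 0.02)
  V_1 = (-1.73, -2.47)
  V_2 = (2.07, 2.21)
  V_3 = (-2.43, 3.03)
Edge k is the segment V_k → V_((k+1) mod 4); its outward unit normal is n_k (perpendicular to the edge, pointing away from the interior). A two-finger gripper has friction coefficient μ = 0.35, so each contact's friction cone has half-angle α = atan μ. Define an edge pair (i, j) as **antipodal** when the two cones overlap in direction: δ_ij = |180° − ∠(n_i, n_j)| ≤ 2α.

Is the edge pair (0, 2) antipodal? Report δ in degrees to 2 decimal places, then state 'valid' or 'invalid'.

δ = 43.06°, invalid

α = atan 0.35 = 19.29°;  2α = 38.58°
edge 0: e_0 = (+1.85, -2.49);  n_0 = (-0.8027, -0.5964)
edge 2: e_2 = (-4.50, +0.82);  n_2 = (+0.1793, +0.9838)
∠(n_0, n_2) = 136.94°
δ = |180° − 136.94°| = 43.06°
43.06° > 2α = 38.58°  →  invalid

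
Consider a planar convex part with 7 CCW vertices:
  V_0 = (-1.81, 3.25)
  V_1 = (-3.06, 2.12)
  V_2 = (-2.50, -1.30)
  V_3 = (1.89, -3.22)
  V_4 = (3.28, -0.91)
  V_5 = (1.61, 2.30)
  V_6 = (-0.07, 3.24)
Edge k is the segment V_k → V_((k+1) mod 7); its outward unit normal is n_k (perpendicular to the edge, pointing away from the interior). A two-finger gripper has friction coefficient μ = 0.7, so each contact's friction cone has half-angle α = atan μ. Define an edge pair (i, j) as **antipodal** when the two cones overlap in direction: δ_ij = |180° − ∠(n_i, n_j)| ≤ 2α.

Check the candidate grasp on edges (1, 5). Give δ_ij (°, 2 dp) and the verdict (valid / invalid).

α = atan 0.7 = 34.99°;  2α = 69.98°
edge 1: e_1 = (+0.56, -3.42);  n_1 = (-0.9869, -0.1616)
edge 5: e_5 = (-1.68, +0.94);  n_5 = (+0.4883, +0.8727)
∠(n_1, n_5) = 128.53°
δ = |180° − 128.53°| = 51.47°
51.47° ≤ 2α = 69.98°  →  valid

δ = 51.47°, valid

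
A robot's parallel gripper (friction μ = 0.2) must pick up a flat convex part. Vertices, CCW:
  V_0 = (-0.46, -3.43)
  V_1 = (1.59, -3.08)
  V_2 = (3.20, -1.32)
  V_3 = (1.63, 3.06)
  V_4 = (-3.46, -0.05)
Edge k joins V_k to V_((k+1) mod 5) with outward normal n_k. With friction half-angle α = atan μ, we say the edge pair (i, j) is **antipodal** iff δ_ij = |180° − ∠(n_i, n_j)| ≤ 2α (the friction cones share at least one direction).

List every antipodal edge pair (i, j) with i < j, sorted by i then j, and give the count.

count = 3; pairs: (0,3), (1,3), (2,4)

α = atan 0.2 = 11.31°;  2α = 22.62°
n_0 = (+0.1683, -0.9857)
n_1 = (+0.7378, -0.6750)
n_2 = (+0.9414, +0.3374)
n_3 = (-0.5214, +0.8533)
n_4 = (-0.7479, -0.6638)
  (0,1): δ = 142.14°  ·
  (0,2): δ = 79.97°  ·
  (0,3): δ = 21.74°  ✓
  (0,4): δ = 121.90°  ·
  (1,2): δ = 117.83°  ·
  (1,3): δ = 16.12°  ✓
  (1,4): δ = 84.04°  ·
  (2,3): δ = 78.30°  ·
  (2,4): δ = 21.87°  ✓
  (3,4): δ = 79.83°  ·
antipodal pairs: 3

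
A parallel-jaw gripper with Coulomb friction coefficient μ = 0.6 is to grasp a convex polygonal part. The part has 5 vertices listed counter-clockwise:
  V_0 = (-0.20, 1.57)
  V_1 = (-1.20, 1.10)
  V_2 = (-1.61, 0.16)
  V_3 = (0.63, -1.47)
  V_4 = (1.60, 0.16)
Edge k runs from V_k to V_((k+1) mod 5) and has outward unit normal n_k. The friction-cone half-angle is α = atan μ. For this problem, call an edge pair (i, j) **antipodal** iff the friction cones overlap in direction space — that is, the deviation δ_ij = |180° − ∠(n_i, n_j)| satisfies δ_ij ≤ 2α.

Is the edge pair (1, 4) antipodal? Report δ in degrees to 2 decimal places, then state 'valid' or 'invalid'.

δ = 75.49°, invalid

α = atan 0.6 = 30.96°;  2α = 61.93°
edge 1: e_1 = (-0.41, -0.94);  n_1 = (-0.9166, +0.3998)
edge 4: e_4 = (-1.80, +1.41);  n_4 = (+0.6167, +0.7872)
∠(n_1, n_4) = 104.51°
δ = |180° − 104.51°| = 75.49°
75.49° > 2α = 61.93°  →  invalid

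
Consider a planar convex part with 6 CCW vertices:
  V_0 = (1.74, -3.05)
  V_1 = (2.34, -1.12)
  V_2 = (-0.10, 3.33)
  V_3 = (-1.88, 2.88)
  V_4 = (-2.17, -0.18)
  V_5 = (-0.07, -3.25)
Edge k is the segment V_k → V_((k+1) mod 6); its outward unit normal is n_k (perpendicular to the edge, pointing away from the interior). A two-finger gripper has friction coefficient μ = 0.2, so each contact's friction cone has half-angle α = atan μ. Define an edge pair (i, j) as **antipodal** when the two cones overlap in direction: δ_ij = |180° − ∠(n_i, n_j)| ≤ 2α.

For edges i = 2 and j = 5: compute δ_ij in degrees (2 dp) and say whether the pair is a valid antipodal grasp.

α = atan 0.2 = 11.31°;  2α = 22.62°
edge 2: e_2 = (-1.78, -0.45);  n_2 = (-0.2451, +0.9695)
edge 5: e_5 = (+1.81, +0.20);  n_5 = (+0.1098, -0.9940)
∠(n_2, n_5) = 172.12°
δ = |180° − 172.12°| = 7.88°
7.88° ≤ 2α = 22.62°  →  valid

δ = 7.88°, valid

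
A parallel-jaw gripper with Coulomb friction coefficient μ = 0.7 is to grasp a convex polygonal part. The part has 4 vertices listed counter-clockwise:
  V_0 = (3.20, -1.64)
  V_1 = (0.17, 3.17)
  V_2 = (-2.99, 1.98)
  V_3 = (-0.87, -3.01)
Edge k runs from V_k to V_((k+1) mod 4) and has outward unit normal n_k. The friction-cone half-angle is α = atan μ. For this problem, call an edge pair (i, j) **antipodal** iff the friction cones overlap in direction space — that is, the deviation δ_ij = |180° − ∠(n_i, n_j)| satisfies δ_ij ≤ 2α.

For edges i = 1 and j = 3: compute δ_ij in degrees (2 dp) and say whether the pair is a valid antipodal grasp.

α = atan 0.7 = 34.99°;  2α = 69.98°
edge 1: e_1 = (-3.16, -1.19);  n_1 = (-0.3524, +0.9358)
edge 3: e_3 = (+4.07, +1.37);  n_3 = (+0.3190, -0.9477)
∠(n_1, n_3) = 177.97°
δ = |180° − 177.97°| = 2.03°
2.03° ≤ 2α = 69.98°  →  valid

δ = 2.03°, valid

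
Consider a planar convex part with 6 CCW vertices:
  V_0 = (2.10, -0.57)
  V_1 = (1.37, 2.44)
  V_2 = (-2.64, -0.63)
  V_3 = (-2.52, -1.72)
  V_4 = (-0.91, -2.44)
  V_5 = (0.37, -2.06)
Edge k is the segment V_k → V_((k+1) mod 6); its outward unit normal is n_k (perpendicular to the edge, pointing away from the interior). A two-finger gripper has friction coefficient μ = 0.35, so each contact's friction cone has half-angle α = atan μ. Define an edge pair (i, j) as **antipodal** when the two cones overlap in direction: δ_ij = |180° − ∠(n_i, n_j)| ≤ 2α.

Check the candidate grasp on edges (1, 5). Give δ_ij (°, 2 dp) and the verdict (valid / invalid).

α = atan 0.35 = 19.29°;  2α = 38.58°
edge 1: e_1 = (-4.01, -3.07);  n_1 = (-0.6079, +0.7940)
edge 5: e_5 = (+1.73, +1.49);  n_5 = (+0.6526, -0.7577)
∠(n_1, n_5) = 176.70°
δ = |180° − 176.70°| = 3.30°
3.30° ≤ 2α = 38.58°  →  valid

δ = 3.30°, valid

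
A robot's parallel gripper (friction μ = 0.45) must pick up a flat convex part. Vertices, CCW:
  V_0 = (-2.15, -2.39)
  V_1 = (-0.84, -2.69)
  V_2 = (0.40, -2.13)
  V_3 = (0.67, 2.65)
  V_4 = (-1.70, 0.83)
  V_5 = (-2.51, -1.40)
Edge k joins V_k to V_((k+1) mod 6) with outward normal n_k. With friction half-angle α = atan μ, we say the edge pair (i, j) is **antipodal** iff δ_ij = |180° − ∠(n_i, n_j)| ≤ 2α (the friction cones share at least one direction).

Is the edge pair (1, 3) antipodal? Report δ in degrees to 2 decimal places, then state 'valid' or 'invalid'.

δ = 13.22°, valid

α = atan 0.45 = 24.23°;  2α = 48.46°
edge 1: e_1 = (+1.24, +0.56);  n_1 = (+0.4116, -0.9114)
edge 3: e_3 = (-2.37, -1.82);  n_3 = (-0.6091, +0.7931)
∠(n_1, n_3) = 166.78°
δ = |180° − 166.78°| = 13.22°
13.22° ≤ 2α = 48.46°  →  valid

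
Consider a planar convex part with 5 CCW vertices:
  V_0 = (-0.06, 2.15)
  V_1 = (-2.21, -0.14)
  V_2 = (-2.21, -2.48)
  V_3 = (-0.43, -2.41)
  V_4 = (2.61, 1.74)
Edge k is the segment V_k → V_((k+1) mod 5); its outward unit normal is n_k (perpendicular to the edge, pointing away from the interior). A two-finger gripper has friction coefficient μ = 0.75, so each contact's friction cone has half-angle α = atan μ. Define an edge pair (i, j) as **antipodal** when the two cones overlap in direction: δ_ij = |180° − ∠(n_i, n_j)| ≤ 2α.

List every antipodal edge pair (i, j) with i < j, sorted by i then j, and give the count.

α = atan 0.75 = 36.87°;  2α = 73.74°
n_0 = (-0.7290, +0.6845)
n_1 = (-1.0000, -0.0000)
n_2 = (+0.0393, -0.9992)
n_3 = (+0.8067, -0.5909)
n_4 = (+0.1518, +0.9884)
  (0,1): δ = 136.81°  ·
  (0,2): δ = 44.55°  ✓
  (0,3): δ = 6.97°  ✓
  (0,4): δ = 124.46°  ·
  (1,2): δ = 87.75°  ·
  (1,3): δ = 36.22°  ✓
  (1,4): δ = 81.27°  ·
  (2,3): δ = 128.48°  ·
  (2,4): δ = 10.98°  ✓
  (3,4): δ = 62.51°  ✓
antipodal pairs: 5

count = 5; pairs: (0,2), (0,3), (1,3), (2,4), (3,4)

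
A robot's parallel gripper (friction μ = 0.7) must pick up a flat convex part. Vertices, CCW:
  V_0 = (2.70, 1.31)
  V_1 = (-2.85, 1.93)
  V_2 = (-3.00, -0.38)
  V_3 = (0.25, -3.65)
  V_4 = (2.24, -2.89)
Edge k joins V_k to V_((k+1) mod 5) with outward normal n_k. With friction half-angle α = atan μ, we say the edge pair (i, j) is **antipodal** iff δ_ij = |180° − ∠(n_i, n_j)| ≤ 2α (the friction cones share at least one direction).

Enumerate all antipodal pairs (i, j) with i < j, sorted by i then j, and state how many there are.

α = atan 0.7 = 34.99°;  2α = 69.98°
n_0 = (+0.1110, +0.9938)
n_1 = (-0.9979, +0.0648)
n_2 = (-0.7093, -0.7049)
n_3 = (+0.3568, -0.9342)
n_4 = (+0.9941, -0.1089)
  (0,1): δ = 87.34°  ·
  (0,2): δ = 38.80°  ✓
  (0,3): δ = 27.28°  ✓
  (0,4): δ = 90.12°  ·
  (1,2): δ = 131.46°  ·
  (1,3): δ = 65.38°  ✓
  (1,4): δ = 2.54°  ✓
  (2,3): δ = 113.92°  ·
  (2,4): δ = 51.07°  ✓
  (3,4): δ = 117.15°  ·
antipodal pairs: 5

count = 5; pairs: (0,2), (0,3), (1,3), (1,4), (2,4)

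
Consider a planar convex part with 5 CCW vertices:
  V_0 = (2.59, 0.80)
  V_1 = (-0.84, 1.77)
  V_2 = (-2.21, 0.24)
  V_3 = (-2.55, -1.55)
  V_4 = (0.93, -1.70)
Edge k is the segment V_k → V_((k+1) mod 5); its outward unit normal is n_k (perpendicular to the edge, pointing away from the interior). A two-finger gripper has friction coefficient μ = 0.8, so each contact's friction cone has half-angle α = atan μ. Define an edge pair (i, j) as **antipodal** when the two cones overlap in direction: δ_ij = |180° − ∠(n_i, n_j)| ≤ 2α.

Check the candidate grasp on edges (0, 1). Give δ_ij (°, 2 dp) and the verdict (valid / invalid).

δ = 116.05°, invalid

α = atan 0.8 = 38.66°;  2α = 77.32°
edge 0: e_0 = (-3.43, +0.97);  n_0 = (+0.2721, +0.9623)
edge 1: e_1 = (-1.37, -1.53);  n_1 = (-0.7450, +0.6671)
∠(n_0, n_1) = 63.95°
δ = |180° − 63.95°| = 116.05°
116.05° > 2α = 77.32°  →  invalid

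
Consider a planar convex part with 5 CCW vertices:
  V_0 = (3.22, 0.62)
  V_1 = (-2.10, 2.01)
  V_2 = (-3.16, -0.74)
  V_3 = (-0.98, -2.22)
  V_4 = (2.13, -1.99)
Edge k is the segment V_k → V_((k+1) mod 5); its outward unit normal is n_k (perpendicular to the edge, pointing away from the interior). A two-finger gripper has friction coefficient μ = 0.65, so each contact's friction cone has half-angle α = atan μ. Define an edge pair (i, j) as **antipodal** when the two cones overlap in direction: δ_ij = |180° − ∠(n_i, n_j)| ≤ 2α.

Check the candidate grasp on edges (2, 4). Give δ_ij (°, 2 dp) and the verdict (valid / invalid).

δ = 78.49°, invalid

α = atan 0.65 = 33.02°;  2α = 66.05°
edge 2: e_2 = (+2.18, -1.48);  n_2 = (-0.5617, -0.8273)
edge 4: e_4 = (+1.09, +2.61);  n_4 = (+0.9228, -0.3854)
∠(n_2, n_4) = 101.51°
δ = |180° − 101.51°| = 78.49°
78.49° > 2α = 66.05°  →  invalid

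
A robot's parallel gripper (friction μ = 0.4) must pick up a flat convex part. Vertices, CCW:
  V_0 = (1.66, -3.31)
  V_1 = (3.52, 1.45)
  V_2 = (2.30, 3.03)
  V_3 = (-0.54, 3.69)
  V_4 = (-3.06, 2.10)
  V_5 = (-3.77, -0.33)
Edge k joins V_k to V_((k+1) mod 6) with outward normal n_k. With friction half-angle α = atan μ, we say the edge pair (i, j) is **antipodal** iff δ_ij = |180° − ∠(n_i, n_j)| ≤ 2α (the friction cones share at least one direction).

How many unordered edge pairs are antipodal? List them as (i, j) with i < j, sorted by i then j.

count = 4; pairs: (0,3), (0,4), (1,5), (2,5)

α = atan 0.4 = 21.80°;  2α = 43.60°
n_0 = (+0.9314, -0.3640)
n_1 = (+0.7915, +0.6112)
n_2 = (+0.2264, +0.9740)
n_3 = (-0.5336, +0.8457)
n_4 = (-0.9599, +0.2805)
n_5 = (-0.4811, -0.8767)
  (0,1): δ = 120.98°  ·
  (0,2): δ = 81.74°  ·
  (0,3): δ = 36.41°  ✓
  (0,4): δ = 5.06°  ✓
  (0,5): δ = 82.59°  ·
  (1,2): δ = 140.76°  ·
  (1,3): δ = 95.42°  ·
  (1,4): δ = 53.96°  ·
  (1,5): δ = 23.57°  ✓
  (2,3): δ = 134.67°  ·
  (2,4): δ = 93.20°  ·
  (2,5): δ = 15.68°  ✓
  (3,4): δ = 138.54°  ·
  (3,5): δ = 61.01°  ·
  (4,5): δ = 102.47°  ·
antipodal pairs: 4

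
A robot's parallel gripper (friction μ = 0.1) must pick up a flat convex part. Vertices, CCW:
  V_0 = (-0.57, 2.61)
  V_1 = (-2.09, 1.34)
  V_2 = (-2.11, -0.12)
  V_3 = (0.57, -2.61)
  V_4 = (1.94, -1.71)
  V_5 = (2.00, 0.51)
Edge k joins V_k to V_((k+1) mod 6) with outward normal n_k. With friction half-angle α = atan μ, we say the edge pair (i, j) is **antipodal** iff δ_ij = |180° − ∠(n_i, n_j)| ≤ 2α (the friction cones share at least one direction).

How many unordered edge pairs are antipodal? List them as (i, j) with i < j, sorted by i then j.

α = atan 0.1 = 5.71°;  2α = 11.42°
n_0 = (-0.6412, +0.7674)
n_1 = (-0.9999, +0.0137)
n_2 = (-0.6807, -0.7326)
n_3 = (+0.5491, -0.8358)
n_4 = (+0.9996, -0.0270)
n_5 = (+0.6327, +0.7744)
  (0,1): δ = 130.66°  ·
  (0,2): δ = 82.77°  ·
  (0,3): δ = 6.58°  ✓
  (0,4): δ = 48.57°  ·
  (0,5): δ = 100.87°  ·
  (1,2): δ = 132.11°  ·
  (1,3): δ = 55.91°  ·
  (1,4): δ = 0.76°  ✓
  (1,5): δ = 51.53°  ·
  (2,3): δ = 103.80°  ·
  (2,4): δ = 48.65°  ·
  (2,5): δ = 3.64°  ✓
  (3,4): δ = 124.85°  ·
  (3,5): δ = 72.56°  ·
  (4,5): δ = 127.70°  ·
antipodal pairs: 3

count = 3; pairs: (0,3), (1,4), (2,5)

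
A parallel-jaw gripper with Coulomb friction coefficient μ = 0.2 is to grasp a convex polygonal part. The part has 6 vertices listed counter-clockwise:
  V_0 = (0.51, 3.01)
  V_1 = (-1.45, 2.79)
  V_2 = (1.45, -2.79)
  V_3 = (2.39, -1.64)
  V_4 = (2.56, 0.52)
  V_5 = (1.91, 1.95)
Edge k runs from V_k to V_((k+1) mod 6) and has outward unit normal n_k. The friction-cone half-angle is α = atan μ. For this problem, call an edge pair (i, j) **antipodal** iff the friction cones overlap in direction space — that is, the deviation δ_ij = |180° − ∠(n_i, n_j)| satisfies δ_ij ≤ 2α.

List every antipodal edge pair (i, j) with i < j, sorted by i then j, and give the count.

count = 1; pairs: (1,4)

α = atan 0.2 = 11.31°;  2α = 22.62°
n_0 = (-0.1115, +0.9938)
n_1 = (-0.8873, -0.4612)
n_2 = (+0.7743, -0.6329)
n_3 = (+0.9969, -0.0785)
n_4 = (+0.9104, +0.4138)
n_5 = (+0.6036, +0.7973)
  (0,1): δ = 68.94°  ·
  (0,2): δ = 44.33°  ·
  (0,3): δ = 79.10°  ·
  (0,4): δ = 108.04°  ·
  (0,5): δ = 136.46°  ·
  (1,2): δ = 66.72°  ·
  (1,3): δ = 31.96°  ·
  (1,4): δ = 3.02°  ✓
  (1,5): δ = 25.41°  ·
  (2,3): δ = 145.24°  ·
  (2,4): δ = 116.29°  ·
  (2,5): δ = 87.87°  ·
  (3,4): δ = 151.06°  ·
  (3,5): δ = 122.63°  ·
  (4,5): δ = 151.57°  ·
antipodal pairs: 1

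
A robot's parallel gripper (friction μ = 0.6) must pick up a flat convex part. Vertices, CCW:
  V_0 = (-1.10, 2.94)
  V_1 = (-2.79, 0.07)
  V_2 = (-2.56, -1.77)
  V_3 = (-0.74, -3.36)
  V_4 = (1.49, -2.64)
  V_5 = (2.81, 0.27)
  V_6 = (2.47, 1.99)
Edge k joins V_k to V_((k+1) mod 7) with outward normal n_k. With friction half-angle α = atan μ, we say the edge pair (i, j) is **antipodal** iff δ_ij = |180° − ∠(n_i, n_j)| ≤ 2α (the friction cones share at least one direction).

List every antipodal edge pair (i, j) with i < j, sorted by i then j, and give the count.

α = atan 0.6 = 30.96°;  2α = 61.93°
n_0 = (-0.8617, +0.5074)
n_1 = (-0.9923, -0.1240)
n_2 = (-0.6579, -0.7531)
n_3 = (+0.3073, -0.9516)
n_4 = (+0.9107, -0.4131)
n_5 = (+0.9810, +0.1939)
n_6 = (+0.2572, +0.9664)
  (0,1): δ = 142.38°  ·
  (0,2): δ = 100.65°  ·
  (0,3): δ = 41.61°  ✓
  (0,4): δ = 6.09°  ✓
  (0,5): δ = 41.67°  ✓
  (0,6): δ = 105.59°  ·
  (1,2): δ = 138.27°  ·
  (1,3): δ = 79.23°  ·
  (1,4): δ = 31.52°  ✓
  (1,5): δ = 4.06°  ✓
  (1,6): δ = 67.97°  ·
  (2,3): δ = 120.96°  ·
  (2,4): δ = 73.26°  ·
  (2,5): δ = 37.68°  ✓
  (2,6): δ = 26.24°  ✓
  (3,4): δ = 132.29°  ·
  (3,5): δ = 96.71°  ·
  (3,6): δ = 32.80°  ✓
  (4,5): δ = 144.42°  ·
  (4,6): δ = 80.50°  ·
  (5,6): δ = 116.08°  ·
antipodal pairs: 8

count = 8; pairs: (0,3), (0,4), (0,5), (1,4), (1,5), (2,5), (2,6), (3,6)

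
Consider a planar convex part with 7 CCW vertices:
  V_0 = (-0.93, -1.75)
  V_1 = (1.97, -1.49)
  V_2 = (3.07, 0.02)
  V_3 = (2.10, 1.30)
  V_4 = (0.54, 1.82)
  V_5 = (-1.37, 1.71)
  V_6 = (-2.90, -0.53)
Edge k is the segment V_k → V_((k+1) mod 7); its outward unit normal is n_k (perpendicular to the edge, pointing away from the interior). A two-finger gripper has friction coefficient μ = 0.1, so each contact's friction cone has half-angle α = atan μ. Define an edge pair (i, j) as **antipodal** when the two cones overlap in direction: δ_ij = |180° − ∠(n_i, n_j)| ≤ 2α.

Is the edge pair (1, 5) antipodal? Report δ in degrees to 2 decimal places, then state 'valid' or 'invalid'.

α = atan 0.1 = 5.71°;  2α = 11.42°
edge 1: e_1 = (+1.10, +1.51);  n_1 = (+0.8083, -0.5888)
edge 5: e_5 = (-1.53, -2.24);  n_5 = (-0.8258, +0.5640)
∠(n_1, n_5) = 178.26°
δ = |180° − 178.26°| = 1.74°
1.74° ≤ 2α = 11.42°  →  valid

δ = 1.74°, valid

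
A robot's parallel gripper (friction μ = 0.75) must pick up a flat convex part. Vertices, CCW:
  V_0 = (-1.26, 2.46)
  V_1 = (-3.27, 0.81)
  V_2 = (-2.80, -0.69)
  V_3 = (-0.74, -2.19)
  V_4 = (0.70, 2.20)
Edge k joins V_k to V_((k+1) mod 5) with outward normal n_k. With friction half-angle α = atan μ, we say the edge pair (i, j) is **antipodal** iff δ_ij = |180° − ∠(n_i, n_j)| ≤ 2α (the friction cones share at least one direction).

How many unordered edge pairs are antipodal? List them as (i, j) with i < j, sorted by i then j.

α = atan 0.75 = 36.87°;  2α = 73.74°
n_0 = (-0.6345, +0.7729)
n_1 = (-0.9543, -0.2990)
n_2 = (-0.5886, -0.8084)
n_3 = (+0.9502, -0.3117)
n_4 = (+0.1315, +0.9913)
  (0,1): δ = 111.98°  ·
  (0,2): δ = 75.44°  ·
  (0,3): δ = 32.46°  ✓
  (0,4): δ = 133.06°  ·
  (1,2): δ = 143.46°  ·
  (1,3): δ = 35.56°  ✓
  (1,4): δ = 65.05°  ✓
  (2,3): δ = 72.10°  ✓
  (2,4): δ = 28.50°  ✓
  (3,4): δ = 79.40°  ·
antipodal pairs: 5

count = 5; pairs: (0,3), (1,3), (1,4), (2,3), (2,4)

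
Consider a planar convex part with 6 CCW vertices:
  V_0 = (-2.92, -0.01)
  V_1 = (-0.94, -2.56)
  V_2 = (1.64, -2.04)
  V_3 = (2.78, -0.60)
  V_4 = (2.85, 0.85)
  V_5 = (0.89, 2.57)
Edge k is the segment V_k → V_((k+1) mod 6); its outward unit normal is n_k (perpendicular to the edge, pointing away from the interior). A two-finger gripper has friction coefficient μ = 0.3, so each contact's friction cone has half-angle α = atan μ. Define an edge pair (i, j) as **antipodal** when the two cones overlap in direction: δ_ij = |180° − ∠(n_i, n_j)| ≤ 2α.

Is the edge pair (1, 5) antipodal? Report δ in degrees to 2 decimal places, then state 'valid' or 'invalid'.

α = atan 0.3 = 16.70°;  2α = 33.40°
edge 1: e_1 = (+2.58, +0.52);  n_1 = (+0.1976, -0.9803)
edge 5: e_5 = (-3.81, -2.58);  n_5 = (-0.5607, +0.8280)
∠(n_1, n_5) = 157.29°
δ = |180° − 157.29°| = 22.71°
22.71° ≤ 2α = 33.40°  →  valid

δ = 22.71°, valid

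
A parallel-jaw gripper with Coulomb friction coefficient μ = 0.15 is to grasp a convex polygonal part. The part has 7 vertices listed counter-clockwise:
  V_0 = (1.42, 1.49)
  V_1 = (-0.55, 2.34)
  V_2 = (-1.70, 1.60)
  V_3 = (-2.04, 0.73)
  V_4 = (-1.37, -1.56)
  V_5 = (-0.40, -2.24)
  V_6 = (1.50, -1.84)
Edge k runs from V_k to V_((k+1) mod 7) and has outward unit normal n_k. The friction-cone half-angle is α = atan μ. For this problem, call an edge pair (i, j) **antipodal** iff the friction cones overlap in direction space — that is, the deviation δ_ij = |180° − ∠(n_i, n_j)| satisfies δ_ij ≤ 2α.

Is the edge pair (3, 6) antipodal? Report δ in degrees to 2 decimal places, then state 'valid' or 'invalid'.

δ = 14.93°, valid

α = atan 0.15 = 8.53°;  2α = 17.06°
edge 3: e_3 = (+0.67, -2.29);  n_3 = (-0.9598, -0.2808)
edge 6: e_6 = (-0.08, +3.33);  n_6 = (+0.9997, +0.0240)
∠(n_3, n_6) = 165.07°
δ = |180° − 165.07°| = 14.93°
14.93° ≤ 2α = 17.06°  →  valid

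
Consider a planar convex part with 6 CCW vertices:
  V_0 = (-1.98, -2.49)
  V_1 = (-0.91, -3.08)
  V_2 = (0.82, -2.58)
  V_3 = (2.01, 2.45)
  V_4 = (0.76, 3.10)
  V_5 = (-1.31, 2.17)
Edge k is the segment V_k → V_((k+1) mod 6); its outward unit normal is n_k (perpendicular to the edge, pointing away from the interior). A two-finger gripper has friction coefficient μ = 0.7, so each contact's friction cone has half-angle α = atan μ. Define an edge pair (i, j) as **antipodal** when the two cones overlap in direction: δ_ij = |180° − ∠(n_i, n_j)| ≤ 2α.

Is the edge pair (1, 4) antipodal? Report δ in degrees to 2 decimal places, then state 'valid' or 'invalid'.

δ = 8.07°, valid

α = atan 0.7 = 34.99°;  2α = 69.98°
edge 1: e_1 = (+1.73, +0.50);  n_1 = (+0.2777, -0.9607)
edge 4: e_4 = (-2.07, -0.93);  n_4 = (-0.4098, +0.9122)
∠(n_1, n_4) = 171.93°
δ = |180° − 171.93°| = 8.07°
8.07° ≤ 2α = 69.98°  →  valid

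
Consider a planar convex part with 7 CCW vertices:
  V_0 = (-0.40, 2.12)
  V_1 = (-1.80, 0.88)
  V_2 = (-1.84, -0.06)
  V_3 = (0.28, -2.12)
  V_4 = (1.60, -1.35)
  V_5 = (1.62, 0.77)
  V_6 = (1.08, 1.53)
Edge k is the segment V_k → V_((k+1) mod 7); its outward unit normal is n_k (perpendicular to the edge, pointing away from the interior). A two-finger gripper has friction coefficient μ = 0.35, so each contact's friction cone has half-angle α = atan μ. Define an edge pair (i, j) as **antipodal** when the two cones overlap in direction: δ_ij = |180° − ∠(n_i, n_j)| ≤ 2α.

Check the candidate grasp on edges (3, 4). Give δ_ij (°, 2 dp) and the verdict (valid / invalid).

δ = 120.80°, invalid

α = atan 0.35 = 19.29°;  2α = 38.58°
edge 3: e_3 = (+1.32, +0.77);  n_3 = (+0.5039, -0.8638)
edge 4: e_4 = (+0.02, +2.12);  n_4 = (+1.0000, -0.0094)
∠(n_3, n_4) = 59.20°
δ = |180° − 59.20°| = 120.80°
120.80° > 2α = 38.58°  →  invalid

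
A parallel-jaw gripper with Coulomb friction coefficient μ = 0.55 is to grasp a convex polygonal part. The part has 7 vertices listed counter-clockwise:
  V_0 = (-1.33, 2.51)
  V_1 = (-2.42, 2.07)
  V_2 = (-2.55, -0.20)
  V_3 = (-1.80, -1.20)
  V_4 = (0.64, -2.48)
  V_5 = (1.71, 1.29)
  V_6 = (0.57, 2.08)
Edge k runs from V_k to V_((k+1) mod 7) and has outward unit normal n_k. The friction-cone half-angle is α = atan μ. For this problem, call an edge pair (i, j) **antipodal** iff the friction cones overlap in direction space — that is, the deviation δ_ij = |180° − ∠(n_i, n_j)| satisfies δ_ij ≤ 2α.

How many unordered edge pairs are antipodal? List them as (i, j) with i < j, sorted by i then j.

α = atan 0.55 = 28.81°;  2α = 57.62°
n_0 = (-0.3743, +0.9273)
n_1 = (-0.9984, +0.0572)
n_2 = (-0.8000, -0.6000)
n_3 = (-0.4645, -0.8855)
n_4 = (+0.9620, -0.2730)
n_5 = (+0.5696, +0.8219)
n_6 = (+0.2207, +0.9753)
  (0,1): δ = 115.26°  ·
  (0,2): δ = 75.11°  ·
  (0,3): δ = 49.66°  ✓
  (0,4): δ = 52.17°  ✓
  (0,5): δ = 123.30°  ·
  (0,6): δ = 145.27°  ·
  (1,2): δ = 139.85°  ·
  (1,3): δ = 114.40°  ·
  (1,4): δ = 12.57°  ✓
  (1,5): δ = 58.56°  ·
  (1,6): δ = 80.53°  ·
  (2,3): δ = 154.55°  ·
  (2,4): δ = 52.71°  ✓
  (2,5): δ = 18.41°  ✓
  (2,6): δ = 40.38°  ✓
  (3,4): δ = 78.16°  ·
  (3,5): δ = 7.04°  ✓
  (3,6): δ = 14.93°  ✓
  (4,5): δ = 108.88°  ·
  (4,6): δ = 86.91°  ·
  (5,6): δ = 158.03°  ·
antipodal pairs: 8

count = 8; pairs: (0,3), (0,4), (1,4), (2,4), (2,5), (2,6), (3,5), (3,6)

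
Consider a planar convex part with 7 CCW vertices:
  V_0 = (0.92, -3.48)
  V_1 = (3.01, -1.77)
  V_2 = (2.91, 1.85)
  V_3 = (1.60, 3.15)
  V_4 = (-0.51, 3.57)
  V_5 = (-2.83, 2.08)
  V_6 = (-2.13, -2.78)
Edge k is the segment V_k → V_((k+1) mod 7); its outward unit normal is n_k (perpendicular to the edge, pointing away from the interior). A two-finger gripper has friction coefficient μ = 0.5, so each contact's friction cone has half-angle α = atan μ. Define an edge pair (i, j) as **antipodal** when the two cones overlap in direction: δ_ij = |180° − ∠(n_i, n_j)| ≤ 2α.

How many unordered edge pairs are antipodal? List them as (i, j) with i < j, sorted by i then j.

α = atan 0.5 = 26.57°;  2α = 53.13°
n_0 = (+0.6332, -0.7740)
n_1 = (+0.9996, +0.0276)
n_2 = (+0.7044, +0.7098)
n_3 = (+0.1952, +0.9808)
n_4 = (-0.5404, +0.8414)
n_5 = (-0.9898, -0.1426)
n_6 = (-0.2237, -0.9747)
  (0,1): δ = 127.71°  ·
  (0,2): δ = 84.07°  ·
  (0,3): δ = 50.55°  ✓
  (0,4): δ = 6.58°  ✓
  (0,5): δ = 58.91°  ·
  (0,6): δ = 127.78°  ·
  (1,2): δ = 136.36°  ·
  (1,3): δ = 102.84°  ·
  (1,4): δ = 58.87°  ·
  (1,5): δ = 6.61°  ✓
  (1,6): δ = 75.49°  ·
  (2,3): δ = 146.48°  ·
  (2,4): δ = 102.51°  ·
  (2,5): δ = 37.02°  ✓
  (2,6): δ = 31.85°  ✓
  (3,4): δ = 136.03°  ·
  (3,5): δ = 70.55°  ·
  (3,6): δ = 1.67°  ✓
  (4,5): δ = 114.51°  ·
  (4,6): δ = 45.64°  ✓
  (5,6): δ = 111.12°  ·
antipodal pairs: 7

count = 7; pairs: (0,3), (0,4), (1,5), (2,5), (2,6), (3,6), (4,6)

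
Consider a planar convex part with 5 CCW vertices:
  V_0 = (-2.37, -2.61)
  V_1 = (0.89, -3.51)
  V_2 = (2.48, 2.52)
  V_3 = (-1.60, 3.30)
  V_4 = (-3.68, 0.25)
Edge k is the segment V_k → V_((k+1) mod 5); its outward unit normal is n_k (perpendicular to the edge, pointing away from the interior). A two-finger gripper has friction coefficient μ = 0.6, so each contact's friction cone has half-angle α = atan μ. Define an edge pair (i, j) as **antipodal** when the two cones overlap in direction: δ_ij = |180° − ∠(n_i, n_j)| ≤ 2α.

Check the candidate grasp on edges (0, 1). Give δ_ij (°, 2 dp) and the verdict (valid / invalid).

α = atan 0.6 = 30.96°;  2α = 61.93°
edge 0: e_0 = (+3.26, -0.90);  n_0 = (-0.2661, -0.9639)
edge 1: e_1 = (+1.59, +6.03);  n_1 = (+0.9669, -0.2550)
∠(n_0, n_1) = 90.66°
δ = |180° − 90.66°| = 89.34°
89.34° > 2α = 61.93°  →  invalid

δ = 89.34°, invalid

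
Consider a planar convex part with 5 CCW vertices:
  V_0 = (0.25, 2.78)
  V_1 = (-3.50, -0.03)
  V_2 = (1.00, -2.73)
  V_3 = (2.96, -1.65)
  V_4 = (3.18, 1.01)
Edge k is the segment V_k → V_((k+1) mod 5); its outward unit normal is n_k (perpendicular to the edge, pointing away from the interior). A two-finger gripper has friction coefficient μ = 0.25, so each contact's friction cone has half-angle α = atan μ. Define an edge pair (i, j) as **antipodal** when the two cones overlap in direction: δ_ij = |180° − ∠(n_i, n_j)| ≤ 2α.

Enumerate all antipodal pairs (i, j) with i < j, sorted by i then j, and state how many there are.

count = 2; pairs: (0,2), (1,4)

α = atan 0.25 = 14.04°;  2α = 28.07°
n_0 = (-0.5997, +0.8003)
n_1 = (-0.5145, -0.8575)
n_2 = (+0.4826, -0.8758)
n_3 = (+0.9966, -0.0824)
n_4 = (+0.5171, +0.8559)
  (0,1): δ = 67.81°  ·
  (0,2): δ = 7.99°  ✓
  (0,3): δ = 48.43°  ·
  (0,4): δ = 112.02°  ·
  (1,2): δ = 120.18°  ·
  (1,3): δ = 63.76°  ·
  (1,4): δ = 0.17°  ✓
  (2,3): δ = 123.58°  ·
  (2,4): δ = 59.99°  ·
  (3,4): δ = 116.41°  ·
antipodal pairs: 2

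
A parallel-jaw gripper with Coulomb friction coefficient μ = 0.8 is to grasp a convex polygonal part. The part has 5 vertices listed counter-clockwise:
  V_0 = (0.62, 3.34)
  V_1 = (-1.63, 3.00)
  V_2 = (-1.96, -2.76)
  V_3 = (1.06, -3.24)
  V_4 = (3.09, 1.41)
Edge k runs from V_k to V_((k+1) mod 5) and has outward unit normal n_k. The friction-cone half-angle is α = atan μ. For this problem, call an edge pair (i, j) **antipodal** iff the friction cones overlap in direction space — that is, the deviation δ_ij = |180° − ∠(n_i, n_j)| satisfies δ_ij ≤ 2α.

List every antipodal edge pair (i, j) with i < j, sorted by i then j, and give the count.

count = 5; pairs: (0,2), (0,3), (1,3), (1,4), (2,4)

α = atan 0.8 = 38.66°;  2α = 77.32°
n_0 = (-0.1494, +0.9888)
n_1 = (-0.9984, +0.0572)
n_2 = (-0.1570, -0.9876)
n_3 = (+0.9165, -0.4001)
n_4 = (+0.6157, +0.7880)
  (0,1): δ = 101.87°  ·
  (0,2): δ = 17.62°  ✓
  (0,3): δ = 57.82°  ✓
  (0,4): δ = 133.40°  ·
  (1,2): δ = 95.75°  ·
  (1,3): δ = 20.31°  ✓
  (1,4): δ = 55.28°  ✓
  (2,3): δ = 104.55°  ·
  (2,4): δ = 28.97°  ✓
  (3,4): δ = 104.42°  ·
antipodal pairs: 5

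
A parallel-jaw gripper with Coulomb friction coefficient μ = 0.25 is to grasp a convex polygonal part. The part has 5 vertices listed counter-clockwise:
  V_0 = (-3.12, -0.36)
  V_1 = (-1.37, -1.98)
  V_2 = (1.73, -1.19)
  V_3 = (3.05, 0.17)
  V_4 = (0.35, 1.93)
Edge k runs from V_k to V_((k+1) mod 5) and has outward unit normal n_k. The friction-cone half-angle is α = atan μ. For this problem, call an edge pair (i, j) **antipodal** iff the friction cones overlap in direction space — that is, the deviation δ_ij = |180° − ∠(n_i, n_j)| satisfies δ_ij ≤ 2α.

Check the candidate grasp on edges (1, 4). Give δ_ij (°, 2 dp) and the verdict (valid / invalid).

α = atan 0.25 = 14.04°;  2α = 28.07°
edge 1: e_1 = (+3.10, +0.79);  n_1 = (+0.2469, -0.9690)
edge 4: e_4 = (-3.47, -2.29);  n_4 = (-0.5508, +0.8346)
∠(n_1, n_4) = 160.87°
δ = |180° − 160.87°| = 19.13°
19.13° ≤ 2α = 28.07°  →  valid

δ = 19.13°, valid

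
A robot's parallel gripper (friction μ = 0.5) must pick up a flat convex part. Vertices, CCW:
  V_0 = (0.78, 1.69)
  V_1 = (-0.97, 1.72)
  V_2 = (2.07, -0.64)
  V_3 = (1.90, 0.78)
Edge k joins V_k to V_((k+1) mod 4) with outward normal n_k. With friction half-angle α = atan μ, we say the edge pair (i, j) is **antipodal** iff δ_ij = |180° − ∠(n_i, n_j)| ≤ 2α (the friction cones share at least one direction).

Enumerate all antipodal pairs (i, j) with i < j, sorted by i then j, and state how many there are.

count = 3; pairs: (0,1), (1,2), (1,3)

α = atan 0.5 = 26.57°;  2α = 53.13°
n_0 = (+0.0171, +0.9999)
n_1 = (-0.6132, -0.7899)
n_2 = (+0.9929, +0.1189)
n_3 = (+0.6306, +0.7761)
  (0,1): δ = 36.84°  ✓
  (0,2): δ = 97.81°  ·
  (0,3): δ = 141.89°  ·
  (1,2): δ = 45.35°  ✓
  (1,3): δ = 1.27°  ✓
  (2,3): δ = 135.92°  ·
antipodal pairs: 3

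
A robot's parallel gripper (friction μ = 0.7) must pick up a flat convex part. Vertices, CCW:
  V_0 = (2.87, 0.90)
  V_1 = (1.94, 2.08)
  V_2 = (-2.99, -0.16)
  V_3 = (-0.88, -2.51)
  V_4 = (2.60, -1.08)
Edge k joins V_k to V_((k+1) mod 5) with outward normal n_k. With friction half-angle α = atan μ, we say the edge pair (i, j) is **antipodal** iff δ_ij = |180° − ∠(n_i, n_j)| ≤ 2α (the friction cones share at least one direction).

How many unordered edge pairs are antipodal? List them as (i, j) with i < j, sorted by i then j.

α = atan 0.7 = 34.99°;  2α = 69.98°
n_0 = (+0.7854, +0.6190)
n_1 = (-0.4137, +0.9104)
n_2 = (-0.7441, -0.6681)
n_3 = (+0.3801, -0.9250)
n_4 = (+0.9908, -0.1351)
  (0,1): δ = 103.81°  ·
  (0,2): δ = 3.68°  ✓
  (0,3): δ = 74.10°  ·
  (0,4): δ = 133.99°  ·
  (1,2): δ = 72.52°  ·
  (1,3): δ = 2.10°  ✓
  (1,4): δ = 57.80°  ✓
  (2,3): δ = 109.58°  ·
  (2,4): δ = 49.68°  ✓
  (3,4): δ = 120.10°  ·
antipodal pairs: 4

count = 4; pairs: (0,2), (1,3), (1,4), (2,4)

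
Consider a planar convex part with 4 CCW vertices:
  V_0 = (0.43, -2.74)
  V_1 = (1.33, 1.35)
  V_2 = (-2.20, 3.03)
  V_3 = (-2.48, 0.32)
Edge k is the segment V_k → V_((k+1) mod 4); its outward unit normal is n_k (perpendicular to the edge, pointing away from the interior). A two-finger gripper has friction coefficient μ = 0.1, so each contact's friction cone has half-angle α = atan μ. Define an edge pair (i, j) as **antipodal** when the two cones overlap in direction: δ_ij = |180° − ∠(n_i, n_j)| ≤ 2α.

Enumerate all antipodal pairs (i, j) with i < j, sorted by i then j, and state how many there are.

α = atan 0.1 = 5.71°;  2α = 11.42°
n_0 = (+0.9766, -0.2149)
n_1 = (+0.4297, +0.9030)
n_2 = (-0.9947, +0.1028)
n_3 = (-0.7246, -0.6891)
  (0,1): δ = 103.04°  ·
  (0,2): δ = 6.51°  ✓
  (0,3): δ = 55.97°  ·
  (1,2): δ = 70.45°  ·
  (1,3): δ = 20.99°  ·
  (2,3): δ = 130.54°  ·
antipodal pairs: 1

count = 1; pairs: (0,2)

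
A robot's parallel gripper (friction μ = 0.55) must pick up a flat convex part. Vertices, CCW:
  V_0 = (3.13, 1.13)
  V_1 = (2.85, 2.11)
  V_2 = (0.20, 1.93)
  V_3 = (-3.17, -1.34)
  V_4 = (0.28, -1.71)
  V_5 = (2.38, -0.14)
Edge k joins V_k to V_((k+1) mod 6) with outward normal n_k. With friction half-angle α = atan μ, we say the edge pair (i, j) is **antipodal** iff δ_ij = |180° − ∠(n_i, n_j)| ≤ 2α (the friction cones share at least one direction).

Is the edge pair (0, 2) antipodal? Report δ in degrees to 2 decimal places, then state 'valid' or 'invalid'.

δ = 61.81°, invalid

α = atan 0.55 = 28.81°;  2α = 57.62°
edge 0: e_0 = (-0.28, +0.98);  n_0 = (+0.9615, +0.2747)
edge 2: e_2 = (-3.37, -3.27);  n_2 = (-0.6964, +0.7177)
∠(n_0, n_2) = 118.19°
δ = |180° − 118.19°| = 61.81°
61.81° > 2α = 57.62°  →  invalid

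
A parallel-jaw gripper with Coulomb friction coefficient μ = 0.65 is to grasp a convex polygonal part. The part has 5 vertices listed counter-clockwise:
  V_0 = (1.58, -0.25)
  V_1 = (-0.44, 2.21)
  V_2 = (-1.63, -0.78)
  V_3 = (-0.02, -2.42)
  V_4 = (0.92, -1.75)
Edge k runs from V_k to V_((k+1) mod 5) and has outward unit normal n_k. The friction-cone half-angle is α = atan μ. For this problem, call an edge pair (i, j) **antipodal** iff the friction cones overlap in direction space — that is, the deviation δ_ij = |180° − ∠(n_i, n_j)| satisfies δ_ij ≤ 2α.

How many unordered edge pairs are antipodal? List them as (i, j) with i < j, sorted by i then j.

α = atan 0.65 = 33.02°;  2α = 66.05°
n_0 = (+0.7728, +0.6346)
n_1 = (-0.9291, +0.3698)
n_2 = (-0.7136, -0.7005)
n_3 = (+0.5804, -0.8143)
n_4 = (+0.9153, -0.4027)
  (0,1): δ = 61.09°  ✓
  (0,2): δ = 5.08°  ✓
  (0,3): δ = 86.09°  ·
  (0,4): δ = 116.86°  ·
  (1,2): δ = 113.83°  ·
  (1,3): δ = 32.82°  ✓
  (1,4): δ = 2.05°  ✓
  (2,3): δ = 98.99°  ·
  (2,4): δ = 68.22°  ·
  (3,4): δ = 149.23°  ·
antipodal pairs: 4

count = 4; pairs: (0,1), (0,2), (1,3), (1,4)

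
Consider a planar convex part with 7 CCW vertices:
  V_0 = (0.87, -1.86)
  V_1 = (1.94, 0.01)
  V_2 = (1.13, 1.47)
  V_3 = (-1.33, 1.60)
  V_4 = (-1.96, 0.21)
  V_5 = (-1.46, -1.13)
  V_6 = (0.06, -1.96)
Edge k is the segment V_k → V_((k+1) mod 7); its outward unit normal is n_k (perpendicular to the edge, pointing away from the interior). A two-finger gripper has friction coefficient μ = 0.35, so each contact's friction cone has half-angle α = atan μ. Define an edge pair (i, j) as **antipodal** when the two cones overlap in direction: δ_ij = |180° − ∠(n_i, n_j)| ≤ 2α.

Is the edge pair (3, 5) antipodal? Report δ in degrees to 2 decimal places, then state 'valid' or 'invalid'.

δ = 94.26°, invalid

α = atan 0.35 = 19.29°;  2α = 38.58°
edge 3: e_3 = (-0.63, -1.39);  n_3 = (-0.9108, +0.4128)
edge 5: e_5 = (+1.52, -0.83);  n_5 = (-0.4793, -0.8777)
∠(n_3, n_5) = 85.74°
δ = |180° − 85.74°| = 94.26°
94.26° > 2α = 38.58°  →  invalid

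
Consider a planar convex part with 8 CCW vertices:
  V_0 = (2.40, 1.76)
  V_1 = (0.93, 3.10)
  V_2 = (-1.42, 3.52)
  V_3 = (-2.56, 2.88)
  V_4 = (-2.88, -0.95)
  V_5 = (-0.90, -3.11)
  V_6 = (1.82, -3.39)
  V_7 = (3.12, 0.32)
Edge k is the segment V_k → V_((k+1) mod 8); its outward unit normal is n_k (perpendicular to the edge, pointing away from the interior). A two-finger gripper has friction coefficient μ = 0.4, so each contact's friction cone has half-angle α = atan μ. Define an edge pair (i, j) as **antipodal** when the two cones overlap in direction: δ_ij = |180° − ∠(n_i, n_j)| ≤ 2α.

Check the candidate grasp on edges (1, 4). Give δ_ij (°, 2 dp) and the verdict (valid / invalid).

δ = 37.36°, valid

α = atan 0.4 = 21.80°;  2α = 43.60°
edge 1: e_1 = (-2.35, +0.42);  n_1 = (+0.1759, +0.9844)
edge 4: e_4 = (+1.98, -2.16);  n_4 = (-0.7372, -0.6757)
∠(n_1, n_4) = 142.64°
δ = |180° − 142.64°| = 37.36°
37.36° ≤ 2α = 43.60°  →  valid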